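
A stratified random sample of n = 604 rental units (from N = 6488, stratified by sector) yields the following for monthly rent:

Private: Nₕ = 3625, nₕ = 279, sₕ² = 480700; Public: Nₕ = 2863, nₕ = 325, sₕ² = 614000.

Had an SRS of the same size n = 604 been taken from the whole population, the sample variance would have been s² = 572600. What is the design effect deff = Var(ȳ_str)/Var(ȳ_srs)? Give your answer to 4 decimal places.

Var(ȳ_str) = Σ Wₕ²(1−fₕ)sₕ²/nₕ with Wₕ = Nₕ/6488:
  Private: (3625/6488)²·(1−279/3625)·480700/279 = 496.45762
  Public: (2863/6488)²·(1−325/2863)·614000/325 = 326.11914
  → Var(ȳ_str) = 822.57676.
Var(ȳ_srs) = (1 − 604/6488)·572600/604 = 859.758.
deff = 822.57676 / 859.758 = 0.9568.

0.9568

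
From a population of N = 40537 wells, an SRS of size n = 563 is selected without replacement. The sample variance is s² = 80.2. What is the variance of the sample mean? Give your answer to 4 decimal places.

Under SRS without replacement, Var(ȳ) = (1 − f)·s²/n with f = n/N = 563/40537 = 0.01388855.
Var(ȳ) = (1 − 0.01388855)·80.2/563 = 0.98611145·0.14245115 = 0.14047272.

0.1405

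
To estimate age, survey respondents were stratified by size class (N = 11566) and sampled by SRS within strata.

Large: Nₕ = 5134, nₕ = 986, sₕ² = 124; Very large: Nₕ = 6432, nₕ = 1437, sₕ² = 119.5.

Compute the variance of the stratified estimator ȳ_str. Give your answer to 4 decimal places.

0.0400

Var(ȳ_str) = Σₕ Wₕ²(1 − fₕ)sₕ²/nₕ with Wₕ = Nₕ/N, N = 11566.
Large: Wₕ = 0.44388726; term = 0.44388726²·(1 − 0.19205298)·124/986 = 0.020020412.
Very large: Wₕ = 0.55611274; term = 0.55611274²·(1 − 0.22341418)·119.5/1437 = 0.019972218.
Sum = 0.03999263.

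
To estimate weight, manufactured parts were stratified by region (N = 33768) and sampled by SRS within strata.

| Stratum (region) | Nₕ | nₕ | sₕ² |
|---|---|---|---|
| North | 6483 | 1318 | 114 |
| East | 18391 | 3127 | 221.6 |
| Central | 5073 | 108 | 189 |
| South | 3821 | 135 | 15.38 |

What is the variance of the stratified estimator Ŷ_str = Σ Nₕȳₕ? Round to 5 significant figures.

Var(Ŷ_str) = Σₕ Nₕ²(1 − fₕ)sₕ²/nₕ.
North: 6483²·(1 − 1318/6483)·114/1318 = 2.8962483 × 10^6.
East: 18391²·(1 − 3127/18391)·221.6/3127 = 1.9893701 × 10^7.
Central: 5073²·(1 − 108/5073)·189/108 = 4.4078029 × 10^7.
South: 3821²·(1 − 135/3821)·15.38/135 = 1.6045562 × 10^6.
Sum = 6.8472535 × 10^7.

6.8473 × 10^7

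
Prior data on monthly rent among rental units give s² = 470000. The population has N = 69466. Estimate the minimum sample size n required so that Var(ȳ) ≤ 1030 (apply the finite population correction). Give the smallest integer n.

454

Without fpc, n₀ = s²/D = 470000/1030 = 456.3107.
With fpc, (1 − n/N)·s²/n ≤ D requires n ≥ n₀/(1 + n₀/N) = 456.3107/(1 + 456.3107/69466) = 453.3328.
Rounding up, n = 454.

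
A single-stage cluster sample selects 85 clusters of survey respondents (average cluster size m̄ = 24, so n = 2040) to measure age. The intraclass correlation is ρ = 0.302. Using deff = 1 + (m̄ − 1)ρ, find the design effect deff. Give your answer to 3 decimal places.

deff = 1 + (24 − 1)·0.302 = 1 + 6.946 = 7.946.

7.946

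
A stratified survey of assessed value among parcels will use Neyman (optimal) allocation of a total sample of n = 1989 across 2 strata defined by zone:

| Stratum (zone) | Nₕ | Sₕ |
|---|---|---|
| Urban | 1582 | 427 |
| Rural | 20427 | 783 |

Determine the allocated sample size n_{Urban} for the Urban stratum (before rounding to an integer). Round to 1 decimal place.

Neyman allocation: nₕ = n·NₕSₕ / Σⱼ NⱼSⱼ.
Σ NⱼSⱼ = 1582·427 + 20427·783 = 1.6669855 × 10^7.
n_{Urban} = 1989·1582·427 / (1.6669855 × 10^7) = 80.6.

80.6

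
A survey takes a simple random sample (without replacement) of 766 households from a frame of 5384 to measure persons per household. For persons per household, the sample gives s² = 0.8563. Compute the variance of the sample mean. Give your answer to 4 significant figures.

9.588 × 10^-4

Under SRS without replacement, Var(ȳ) = (1 − f)·s²/n with f = n/N = 766/5384 = 0.14227340.
Var(ȳ) = (1 − 0.14227340)·0.8563/766 = 0.85772660·0.0011178851 = 9.588398 × 10^-4.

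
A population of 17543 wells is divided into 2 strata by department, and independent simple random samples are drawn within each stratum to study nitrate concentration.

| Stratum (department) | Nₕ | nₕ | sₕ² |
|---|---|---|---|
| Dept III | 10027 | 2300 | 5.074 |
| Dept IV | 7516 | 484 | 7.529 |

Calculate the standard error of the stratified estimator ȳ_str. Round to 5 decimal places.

0.05681

Var(ȳ_str) = Σₕ Wₕ²(1 − fₕ)sₕ²/nₕ with Wₕ = Nₕ/N, N = 17543.
Dept III: Wₕ = 0.57156701; term = 0.57156701²·(1 − 0.22938067)·5.074/2300 = 5.5538843 × 10^-4.
Dept IV: Wₕ = 0.42843299; term = 0.42843299²·(1 − 0.06439596)·7.529/484 = 0.0026714672.
Sum = 0.0032268556.
SE = √(0.0032268556) = 0.05681.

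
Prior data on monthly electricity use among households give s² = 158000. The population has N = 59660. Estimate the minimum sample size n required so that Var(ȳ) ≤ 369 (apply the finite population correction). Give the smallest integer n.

426

Without fpc, n₀ = s²/D = 158000/369 = 428.1843.
With fpc, (1 − n/N)·s²/n ≤ D requires n ≥ n₀/(1 + n₀/N) = 428.1843/(1 + 428.1843/59660) = 425.1331.
Rounding up, n = 426.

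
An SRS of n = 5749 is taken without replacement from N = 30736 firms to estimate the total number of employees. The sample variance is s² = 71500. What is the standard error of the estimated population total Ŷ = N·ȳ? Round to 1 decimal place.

97732.2

Var(Ŷ) = N²·Var(ȳ) = N²·(1 − n/N)·s²/n.
f = 5749/30736 = 0.18704451; Var(ȳ) = 0.81295549·71500/5749 = 10.110683.
Var(Ŷ) = 30736² · 10.110683 = 9.5515794 × 10^9.
SE(Ŷ) = √(9.5515794 × 10^9) = 97732.2.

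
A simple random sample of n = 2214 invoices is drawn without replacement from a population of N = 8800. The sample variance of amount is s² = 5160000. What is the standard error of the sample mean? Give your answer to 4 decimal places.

Under SRS without replacement, Var(ȳ) = (1 − f)·s²/n with f = n/N = 2214/8800 = 0.25159091.
Var(ȳ) = (1 − 0.25159091)·5160000/2214 = 0.74840909·2330.6233 = 1744.2597.
SE(ȳ) = √(1744.2597) = 41.7643.

41.7643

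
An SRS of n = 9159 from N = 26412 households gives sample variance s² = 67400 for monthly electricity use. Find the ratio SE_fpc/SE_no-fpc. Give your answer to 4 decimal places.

0.8082

f = n/N = 9159/26412 = 0.34677419.
SE_no-fpc = √(s²/n) = 2.7127259; SE_fpc = √((1−f)s²/n) = 2.1924898.
Ratio = √(1−f) = 0.80822386.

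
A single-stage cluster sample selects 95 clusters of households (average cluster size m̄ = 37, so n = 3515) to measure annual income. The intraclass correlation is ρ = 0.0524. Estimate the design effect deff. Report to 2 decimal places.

deff = 1 + (37 − 1)·0.0524 = 1 + 1.8864 = 2.8864.

2.89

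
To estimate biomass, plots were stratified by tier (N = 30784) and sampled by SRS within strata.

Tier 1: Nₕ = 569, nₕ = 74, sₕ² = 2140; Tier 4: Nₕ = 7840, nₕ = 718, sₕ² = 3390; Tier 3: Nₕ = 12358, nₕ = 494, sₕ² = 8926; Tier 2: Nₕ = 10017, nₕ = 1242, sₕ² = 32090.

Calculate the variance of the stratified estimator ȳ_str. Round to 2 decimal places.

Var(ȳ_str) = Σₕ Wₕ²(1 − fₕ)sₕ²/nₕ with Wₕ = Nₕ/N, N = 30784.
Tier 1: Wₕ = 0.01848363; term = 0.01848363²·(1 − 0.13005272)·2140/74 = 0.00859507.
Tier 4: Wₕ = 0.25467775; term = 0.25467775²·(1 − 0.09158163)·3390/718 = 0.27819107.
Tier 3: Wₕ = 0.40144231; term = 0.40144231²·(1 − 0.03997411)·8926/494 = 2.7954978.
Tier 2: Wₕ = 0.32539631; term = 0.32539631²·(1 − 0.12398922)·32090/1242 = 2.3965297.
Sum = 5.4788136.

5.48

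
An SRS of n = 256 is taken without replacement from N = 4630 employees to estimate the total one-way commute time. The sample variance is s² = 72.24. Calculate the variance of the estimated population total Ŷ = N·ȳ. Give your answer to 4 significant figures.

Var(Ŷ) = N²·Var(ȳ) = N²·(1 − n/N)·s²/n.
f = 256/4630 = 0.05529158; Var(ȳ) = 0.94470842·72.24/256 = 0.26658491.
Var(Ŷ) = 4630² · 0.26658491 = 5.7147541 × 10^6.

5.715 × 10^6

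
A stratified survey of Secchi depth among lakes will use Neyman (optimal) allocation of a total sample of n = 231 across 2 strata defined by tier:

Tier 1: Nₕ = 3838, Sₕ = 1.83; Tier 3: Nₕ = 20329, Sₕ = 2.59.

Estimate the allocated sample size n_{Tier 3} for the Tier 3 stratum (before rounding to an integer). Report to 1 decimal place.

203.8

Neyman allocation: nₕ = n·NₕSₕ / Σⱼ NⱼSⱼ.
Σ NⱼSⱼ = 3838·1.83 + 20329·2.59 = 59675.65.
n_{Tier 3} = 231·20329·2.59 / 59675.65 = 203.8.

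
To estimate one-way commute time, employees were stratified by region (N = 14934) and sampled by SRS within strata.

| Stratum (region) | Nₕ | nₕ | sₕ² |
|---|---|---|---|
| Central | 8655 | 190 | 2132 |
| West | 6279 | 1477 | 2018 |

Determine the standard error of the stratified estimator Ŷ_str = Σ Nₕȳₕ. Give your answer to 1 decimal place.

29382.0

Var(Ŷ_str) = Σₕ Nₕ²(1 − fₕ)sₕ²/nₕ.
Central: 8655²·(1 − 190/8655)·2132/190 = 8.2210565 × 10^8.
West: 6279²·(1 − 1477/6279)·2018/1477 = 4.1195835 × 10^7.
Sum = 8.6330149 × 10^8.
SE = √(8.6330149 × 10^8) = 29382.0.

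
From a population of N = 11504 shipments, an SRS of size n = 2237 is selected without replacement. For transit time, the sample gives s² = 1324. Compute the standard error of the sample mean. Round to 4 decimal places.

Under SRS without replacement, Var(ȳ) = (1 − f)·s²/n with f = n/N = 2237/11504 = 0.19445410.
Var(ȳ) = (1 − 0.19445410)·1324/2237 = 0.80554590·0.5918641 = 0.4767737.
SE(ȳ) = √(0.4767737) = 0.6905.

0.6905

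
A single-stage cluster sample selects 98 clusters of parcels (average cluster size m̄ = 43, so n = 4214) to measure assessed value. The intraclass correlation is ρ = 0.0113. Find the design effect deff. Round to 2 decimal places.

1.47

deff = 1 + (43 − 1)·0.0113 = 1 + 0.4746 = 1.4746.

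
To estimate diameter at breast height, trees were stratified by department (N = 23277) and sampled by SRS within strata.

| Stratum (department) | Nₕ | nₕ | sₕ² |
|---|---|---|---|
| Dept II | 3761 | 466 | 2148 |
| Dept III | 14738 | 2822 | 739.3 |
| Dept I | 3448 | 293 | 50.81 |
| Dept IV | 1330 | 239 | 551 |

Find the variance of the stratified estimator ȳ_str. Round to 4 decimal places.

0.2000

Var(ȳ_str) = Σₕ Wₕ²(1 − fₕ)sₕ²/nₕ with Wₕ = Nₕ/N, N = 23277.
Dept II: Wₕ = 0.16157580; term = 0.16157580²·(1 − 0.12390322)·2148/466 = 0.1054273.
Dept III: Wₕ = 0.63315719; term = 0.63315719²·(1 − 0.19147781)·739.3/2822 = 0.084913889.
Dept I: Wₕ = 0.14812905; term = 0.14812905²·(1 − 0.08497680)·50.81/293 = 0.0034817227.
Dept IV: Wₕ = 0.05713795; term = 0.05713795²·(1 − 0.17969925)·551/239 = 0.0061741344.
Sum = 0.19999705.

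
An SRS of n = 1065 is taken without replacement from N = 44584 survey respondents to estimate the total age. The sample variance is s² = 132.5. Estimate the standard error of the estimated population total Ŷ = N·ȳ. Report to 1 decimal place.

Var(Ŷ) = N²·Var(ȳ) = N²·(1 − n/N)·s²/n.
f = 1065/44584 = 0.02388749; Var(ȳ) = 0.97611251·132.5/1065 = 0.12144123.
Var(Ŷ) = 44584² · 0.12144123 = 2.4139275 × 10^8.
SE(Ŷ) = √(2.4139275 × 10^8) = 15536.8.

15536.8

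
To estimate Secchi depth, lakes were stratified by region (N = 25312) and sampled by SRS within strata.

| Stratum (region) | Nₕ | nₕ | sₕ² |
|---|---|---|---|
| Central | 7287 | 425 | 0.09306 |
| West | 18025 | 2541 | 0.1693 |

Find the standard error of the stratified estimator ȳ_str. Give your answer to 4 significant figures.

Var(ȳ_str) = Σₕ Wₕ²(1 − fₕ)sₕ²/nₕ with Wₕ = Nₕ/N, N = 25312.
Central: Wₕ = 0.28788717; term = 0.28788717²·(1 − 0.05832304)·0.09306/425 = 1.7089158 × 10^-5.
West: Wₕ = 0.71211283; term = 0.71211283²·(1 − 0.14097087)·0.1693/2541 = 2.9024036 × 10^-5.
Sum = 4.6113194 × 10^-5.
SE = √(4.6113194 × 10^-5) = 0.006791.

0.006791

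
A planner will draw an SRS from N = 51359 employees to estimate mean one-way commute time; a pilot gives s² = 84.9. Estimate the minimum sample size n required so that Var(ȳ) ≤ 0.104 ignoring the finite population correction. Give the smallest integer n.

817

Without fpc, n₀ = s²/D = 84.9/0.104 = 816.3462.
Rounding up, n = 817.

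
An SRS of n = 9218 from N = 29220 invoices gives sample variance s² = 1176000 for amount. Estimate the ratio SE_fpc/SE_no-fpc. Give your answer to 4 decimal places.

0.8274

f = n/N = 9218/29220 = 0.31546886.
SE_no-fpc = √(s²/n) = 11.294976; SE_fpc = √((1−f)s²/n) = 9.3450561.
Ratio = √(1−f) = 0.82736397.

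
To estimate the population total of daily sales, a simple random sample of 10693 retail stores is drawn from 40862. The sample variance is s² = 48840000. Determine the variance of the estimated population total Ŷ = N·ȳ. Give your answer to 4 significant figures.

Var(Ŷ) = N²·Var(ȳ) = N²·(1 − n/N)·s²/n.
f = 10693/40862 = 0.26168567; Var(ȳ) = 0.73831433·48840000/10693 = 3372.2315.
Var(Ŷ) = 40862² · 3372.2315 = 5.6306252 × 10^12.

5.631 × 10^12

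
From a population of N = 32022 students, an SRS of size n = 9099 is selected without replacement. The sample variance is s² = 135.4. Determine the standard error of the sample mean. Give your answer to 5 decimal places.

Under SRS without replacement, Var(ȳ) = (1 − f)·s²/n with f = n/N = 9099/32022 = 0.28414840.
Var(ȳ) = (1 − 0.28414840)·135.4/9099 = 0.71585160·0.014880756 = 0.010652413.
SE(ȳ) = √(0.010652413) = 0.10321.

0.10321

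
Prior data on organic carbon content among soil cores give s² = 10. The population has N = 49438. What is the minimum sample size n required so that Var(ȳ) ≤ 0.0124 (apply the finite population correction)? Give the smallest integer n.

Without fpc, n₀ = s²/D = 10/0.0124 = 806.4516.
With fpc, (1 − n/N)·s²/n ≤ D requires n ≥ n₀/(1 + n₀/N) = 806.4516/(1 + 806.4516/49438) = 793.5076.
Rounding up, n = 794.

794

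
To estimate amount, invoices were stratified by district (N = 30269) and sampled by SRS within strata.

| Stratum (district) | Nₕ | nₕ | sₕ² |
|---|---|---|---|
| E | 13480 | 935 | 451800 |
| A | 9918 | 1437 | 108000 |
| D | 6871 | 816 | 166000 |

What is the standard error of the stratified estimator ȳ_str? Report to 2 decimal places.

Var(ȳ_str) = Σₕ Wₕ²(1 − fₕ)sₕ²/nₕ with Wₕ = Nₕ/N, N = 30269.
E: Wₕ = 0.44534012; term = 0.44534012²·(1 − 0.06936202)·451800/935 = 89.186481.
A: Wₕ = 0.32766196; term = 0.32766196²·(1 − 0.14488808)·108000/1437 = 6.8998875.
D: Wₕ = 0.22699792; term = 0.22699792²·(1 − 0.11876001)·166000/816 = 9.2375304.
Sum = 105.3239.
SE = √(105.3239) = 10.26.

10.26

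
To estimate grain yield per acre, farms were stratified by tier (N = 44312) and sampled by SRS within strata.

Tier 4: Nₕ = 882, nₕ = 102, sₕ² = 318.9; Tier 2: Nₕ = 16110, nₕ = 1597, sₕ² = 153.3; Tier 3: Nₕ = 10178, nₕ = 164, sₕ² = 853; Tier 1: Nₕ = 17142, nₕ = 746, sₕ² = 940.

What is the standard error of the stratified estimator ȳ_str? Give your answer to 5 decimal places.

0.68034

Var(ȳ_str) = Σₕ Wₕ²(1 − fₕ)sₕ²/nₕ with Wₕ = Nₕ/N, N = 44312.
Tier 4: Wₕ = 0.01990431; term = 0.01990431²·(1 − 0.11564626)·318.9/102 = 0.0010954053.
Tier 2: Wₕ = 0.36355840; term = 0.36355840²·(1 − 0.09913097)·153.3/1597 = 0.011430027.
Tier 3: Wₕ = 0.22968947; term = 0.22968947²·(1 − 0.01611319)·853/164 = 0.26998057.
Tier 1: Wₕ = 0.38684781; term = 0.38684781²·(1 − 0.04351884)·940/746 = 0.18036228.
Sum = 0.46286828.
SE = √(0.46286828) = 0.68034.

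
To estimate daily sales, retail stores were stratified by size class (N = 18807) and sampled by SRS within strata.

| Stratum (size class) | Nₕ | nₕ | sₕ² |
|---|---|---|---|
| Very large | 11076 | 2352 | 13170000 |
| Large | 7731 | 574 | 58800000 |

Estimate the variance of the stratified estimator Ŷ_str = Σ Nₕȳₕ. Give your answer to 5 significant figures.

Var(Ŷ_str) = Σₕ Nₕ²(1 − fₕ)sₕ²/nₕ.
Very large: 11076²·(1 − 2352/11076)·13170000/2352 = 5.4106203 × 10^11.
Large: 7731²·(1 − 574/7731)·58800000/574 = 5.6680298 × 10^12.
Sum = 6.2090918 × 10^12.

6.2091 × 10^12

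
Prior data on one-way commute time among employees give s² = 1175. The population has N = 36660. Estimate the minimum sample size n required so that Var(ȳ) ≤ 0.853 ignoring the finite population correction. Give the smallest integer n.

1378

Without fpc, n₀ = s²/D = 1175/0.853 = 1377.4912.
Rounding up, n = 1378.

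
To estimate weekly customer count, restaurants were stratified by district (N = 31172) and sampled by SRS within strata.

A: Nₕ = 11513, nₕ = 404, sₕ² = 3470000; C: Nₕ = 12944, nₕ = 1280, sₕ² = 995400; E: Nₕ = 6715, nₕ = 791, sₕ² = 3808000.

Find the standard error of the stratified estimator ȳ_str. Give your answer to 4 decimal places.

Var(ȳ_str) = Σₕ Wₕ²(1 − fₕ)sₕ²/nₕ with Wₕ = Nₕ/N, N = 31172.
A: Wₕ = 0.36933787; term = 0.36933787²·(1 − 0.03509077)·3470000/404 = 1130.5304.
C: Wₕ = 0.41524445; term = 0.41524445²·(1 − 0.09888752)·995400/1280 = 120.82988.
E: Wₕ = 0.21541768; term = 0.21541768²·(1 − 0.11779598)·3808000/791 = 197.08437.
Sum = 1448.4447.
SE = √(1448.4447) = 38.0584.

38.0584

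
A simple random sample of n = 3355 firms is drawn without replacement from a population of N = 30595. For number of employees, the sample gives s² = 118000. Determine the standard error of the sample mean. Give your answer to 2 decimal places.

Under SRS without replacement, Var(ȳ) = (1 − f)·s²/n with f = n/N = 3355/30595 = 0.10965844.
Var(ȳ) = (1 − 0.10965844)·118000/3355 = 0.89034156·35.171386 = 31.314547.
SE(ȳ) = √(31.314547) = 5.60.

5.60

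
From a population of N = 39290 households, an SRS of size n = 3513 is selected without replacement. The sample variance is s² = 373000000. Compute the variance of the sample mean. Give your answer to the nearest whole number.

Under SRS without replacement, Var(ȳ) = (1 − f)·s²/n with f = n/N = 3513/39290 = 0.08941206.
Var(ȳ) = (1 − 0.08941206)·373000000/3513 = 0.91058794·106177.06 = 96683.547.

96684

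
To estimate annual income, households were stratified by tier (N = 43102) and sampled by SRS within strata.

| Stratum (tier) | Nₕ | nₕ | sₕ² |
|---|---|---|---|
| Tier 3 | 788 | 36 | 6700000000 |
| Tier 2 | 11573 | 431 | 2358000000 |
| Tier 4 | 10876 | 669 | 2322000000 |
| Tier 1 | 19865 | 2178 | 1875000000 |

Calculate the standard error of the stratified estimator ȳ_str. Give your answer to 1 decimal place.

899.6

Var(ȳ_str) = Σₕ Wₕ²(1 − fₕ)sₕ²/nₕ with Wₕ = Nₕ/N, N = 43102.
Tier 3: Wₕ = 0.01828221; term = 0.01828221²·(1 − 0.04568528)·6700000000/36 = 59363.776.
Tier 2: Wₕ = 0.26850262; term = 0.26850262²·(1 − 0.03724186)·2358000000/431 = 379735.14.
Tier 4: Wₕ = 0.25233168; term = 0.25233168²·(1 − 0.06151159)·2322000000/669 = 207399.91.
Tier 1: Wₕ = 0.46088349; term = 0.46088349²·(1 − 0.10964007)·1875000000/2178 = 162813.83.
Sum = 809312.66.
SE = √(809312.66) = 899.6.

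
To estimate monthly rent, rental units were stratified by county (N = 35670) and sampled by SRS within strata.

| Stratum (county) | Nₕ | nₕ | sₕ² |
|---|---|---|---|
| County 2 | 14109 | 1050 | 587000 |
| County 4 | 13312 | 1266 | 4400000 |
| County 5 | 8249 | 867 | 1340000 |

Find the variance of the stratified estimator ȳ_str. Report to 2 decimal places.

Var(ȳ_str) = Σₕ Wₕ²(1 − fₕ)sₕ²/nₕ with Wₕ = Nₕ/N, N = 35670.
County 2: Wₕ = 0.39554247; term = 0.39554247²·(1 − 0.07442058)·587000/1050 = 80.955944.
County 4: Wₕ = 0.37319877; term = 0.37319877²·(1 − 0.09510216)·4400000/1266 = 438.02502.
County 5: Wₕ = 0.23125876; term = 0.23125876²·(1 − 0.10510365)·1340000/867 = 73.969865.
Sum = 592.95083.

592.95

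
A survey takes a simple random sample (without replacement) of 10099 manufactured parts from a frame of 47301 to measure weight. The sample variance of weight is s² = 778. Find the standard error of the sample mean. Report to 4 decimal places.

Under SRS without replacement, Var(ȳ) = (1 − f)·s²/n with f = n/N = 10099/47301 = 0.21350500.
Var(ȳ) = (1 − 0.21350500)·778/10099 = 0.78649500·0.07703733 = 0.060589475.
SE(ȳ) = √(0.060589475) = 0.2461.

0.2461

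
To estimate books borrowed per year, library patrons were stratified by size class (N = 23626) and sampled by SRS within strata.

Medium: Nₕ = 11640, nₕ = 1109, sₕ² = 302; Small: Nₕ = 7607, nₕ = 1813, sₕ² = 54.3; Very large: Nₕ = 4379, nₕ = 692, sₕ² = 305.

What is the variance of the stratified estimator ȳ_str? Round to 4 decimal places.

0.0749

Var(ȳ_str) = Σₕ Wₕ²(1 − fₕ)sₕ²/nₕ with Wₕ = Nₕ/N, N = 23626.
Medium: Wₕ = 0.49267756; term = 0.49267756²·(1 − 0.09527491)·302/1109 = 0.059802259.
Small: Wₕ = 0.32197579; term = 0.32197579²·(1 − 0.23833311)·54.3/1813 = 0.0023649041.
Very large: Wₕ = 0.18534665; term = 0.18534665²·(1 − 0.15802695)·305/692 = 0.012748569.
Sum = 0.074915732.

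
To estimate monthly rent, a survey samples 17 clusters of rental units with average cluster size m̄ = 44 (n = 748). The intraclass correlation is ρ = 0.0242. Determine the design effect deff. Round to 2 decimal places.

deff = 1 + (44 − 1)·0.0242 = 1 + 1.0406 = 2.0406.

2.04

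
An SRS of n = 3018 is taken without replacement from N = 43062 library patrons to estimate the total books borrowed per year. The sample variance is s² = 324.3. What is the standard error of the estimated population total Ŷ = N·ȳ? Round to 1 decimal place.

13612.2

Var(Ŷ) = N²·Var(ȳ) = N²·(1 − n/N)·s²/n.
f = 3018/43062 = 0.07008499; Var(ȳ) = 0.92991501·324.3/3018 = 0.099924267.
Var(Ŷ) = 43062² · 0.099924267 = 1.8529315 × 10^8.
SE(Ŷ) = √(1.8529315 × 10^8) = 13612.2.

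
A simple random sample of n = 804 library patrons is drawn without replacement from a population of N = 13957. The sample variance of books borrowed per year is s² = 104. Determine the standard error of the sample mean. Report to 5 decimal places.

0.34914

Under SRS without replacement, Var(ȳ) = (1 − f)·s²/n with f = n/N = 804/13957 = 0.05760550.
Var(ȳ) = (1 − 0.05760550)·104/804 = 0.94239450·0.12935323 = 0.12190178.
SE(ȳ) = √(0.12190178) = 0.34914.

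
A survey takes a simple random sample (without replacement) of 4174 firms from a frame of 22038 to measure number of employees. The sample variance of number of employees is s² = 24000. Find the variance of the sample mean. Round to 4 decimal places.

Under SRS without replacement, Var(ȳ) = (1 − f)·s²/n with f = n/N = 4174/22038 = 0.18940013.
Var(ȳ) = (1 − 0.18940013)·24000/4174 = 0.81059987·5.7498802 = 4.6608522.

4.6609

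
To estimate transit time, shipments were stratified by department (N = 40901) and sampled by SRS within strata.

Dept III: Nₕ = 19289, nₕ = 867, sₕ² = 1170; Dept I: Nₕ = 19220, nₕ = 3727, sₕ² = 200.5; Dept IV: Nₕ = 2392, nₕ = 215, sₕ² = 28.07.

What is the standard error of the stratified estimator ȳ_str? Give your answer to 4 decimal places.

0.5446

Var(ȳ_str) = Σₕ Wₕ²(1 − fₕ)sₕ²/nₕ with Wₕ = Nₕ/N, N = 40901.
Dept III: Wₕ = 0.47160216; term = 0.47160216²·(1 − 0.04494790)·1170/867 = 0.28664568.
Dept I: Wₕ = 0.46991516; term = 0.46991516²·(1 − 0.19391259)·200.5/3727 = 0.0095758214.
Dept IV: Wₕ = 0.05848268; term = 0.05848268²·(1 − 0.08988294)·28.07/215 = 4.0640188 × 10^-4.
Sum = 0.2966279.
SE = √(0.2966279) = 0.5446.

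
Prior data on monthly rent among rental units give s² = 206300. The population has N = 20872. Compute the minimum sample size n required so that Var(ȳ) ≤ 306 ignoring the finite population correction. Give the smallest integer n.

675

Without fpc, n₀ = s²/D = 206300/306 = 674.1830.
Rounding up, n = 675.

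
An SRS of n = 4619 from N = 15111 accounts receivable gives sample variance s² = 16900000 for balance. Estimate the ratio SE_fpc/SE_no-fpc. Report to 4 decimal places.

0.8333

f = n/N = 4619/15111 = 0.30567137.
SE_no-fpc = √(s²/n) = 60.48802; SE_fpc = √((1−f)s²/n) = 50.40248.
Ratio = √(1−f) = 0.83326384.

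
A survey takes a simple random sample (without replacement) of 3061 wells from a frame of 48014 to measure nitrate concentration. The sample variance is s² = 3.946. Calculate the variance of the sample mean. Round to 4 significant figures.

Under SRS without replacement, Var(ȳ) = (1 − f)·s²/n with f = n/N = 3061/48014 = 0.06375224.
Var(ȳ) = (1 − 0.06375224)·3.946/3061 = 0.93624776·0.0012891212 = 0.0012069368.

0.001207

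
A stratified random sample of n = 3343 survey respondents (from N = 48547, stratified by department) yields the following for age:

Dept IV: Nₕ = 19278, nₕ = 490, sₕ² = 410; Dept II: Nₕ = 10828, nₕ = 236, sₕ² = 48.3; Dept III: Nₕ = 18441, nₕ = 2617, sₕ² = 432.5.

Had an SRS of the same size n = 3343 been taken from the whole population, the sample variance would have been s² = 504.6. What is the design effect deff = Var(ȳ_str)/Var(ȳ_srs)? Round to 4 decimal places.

Var(ȳ_str) = Σ Wₕ²(1−fₕ)sₕ²/nₕ with Wₕ = Nₕ/48547:
  Dept IV: (19278/48547)²·(1−490/19278)·410/490 = 0.1285895
  Dept II: (10828/48547)²·(1−236/10828)·48.3/236 = 0.0099594774
  Dept III: (18441/48547)²·(1−2617/18441)·432.5/2617 = 0.020462483
  → Var(ȳ_str) = 0.15901146.
Var(ȳ_srs) = (1 − 3343/48547)·504.6/3343 = 0.14054822.
deff = 0.15901146 / 0.14054822 = 1.1314.

1.1314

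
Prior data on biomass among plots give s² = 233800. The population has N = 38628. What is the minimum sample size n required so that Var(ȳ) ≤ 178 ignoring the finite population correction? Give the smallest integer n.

Without fpc, n₀ = s²/D = 233800/178 = 1313.4831.
Rounding up, n = 1314.

1314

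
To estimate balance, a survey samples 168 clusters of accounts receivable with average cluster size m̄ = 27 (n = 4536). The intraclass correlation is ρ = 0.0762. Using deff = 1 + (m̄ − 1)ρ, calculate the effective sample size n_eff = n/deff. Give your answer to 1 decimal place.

1521.5

deff = 1 + (27 − 1)·0.0762 = 1 + 1.9812 = 2.9812.
n_eff = 4536 / 2.9812 = 1521.5.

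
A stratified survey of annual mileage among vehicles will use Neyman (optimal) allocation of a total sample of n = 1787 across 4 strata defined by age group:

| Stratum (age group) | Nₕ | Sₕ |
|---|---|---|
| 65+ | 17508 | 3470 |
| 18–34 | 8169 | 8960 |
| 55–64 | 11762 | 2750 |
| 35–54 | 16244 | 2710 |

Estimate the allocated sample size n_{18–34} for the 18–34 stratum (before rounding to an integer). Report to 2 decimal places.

Neyman allocation: nₕ = n·NₕSₕ / Σⱼ NⱼSⱼ.
Σ NⱼSⱼ = 17508·3470 + 8169·8960 + 11762·2750 + 16244·2710 = 2.1031374 × 10^8.
n_{18–34} = 1787·8169·8960 / (2.1031374 × 10^8) = 621.92.

621.92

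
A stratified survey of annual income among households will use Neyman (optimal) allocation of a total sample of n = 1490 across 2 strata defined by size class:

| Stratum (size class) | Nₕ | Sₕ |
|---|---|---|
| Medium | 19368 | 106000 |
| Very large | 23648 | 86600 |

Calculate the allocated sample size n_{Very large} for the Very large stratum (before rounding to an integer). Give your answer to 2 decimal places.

744.08

Neyman allocation: nₕ = n·NₕSₕ / Σⱼ NⱼSⱼ.
Σ NⱼSⱼ = 19368·106000 + 23648·86600 = 4.1009248 × 10^9.
n_{Very large} = 1490·23648·86600 / (4.1009248 × 10^9) = 744.08.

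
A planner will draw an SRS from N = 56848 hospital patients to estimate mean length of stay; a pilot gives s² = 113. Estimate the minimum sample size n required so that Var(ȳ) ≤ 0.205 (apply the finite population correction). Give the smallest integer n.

546

Without fpc, n₀ = s²/D = 113/0.205 = 551.2195.
With fpc, (1 − n/N)·s²/n ≤ D requires n ≥ n₀/(1 + n₀/N) = 551.2195/(1 + 551.2195/56848) = 545.9260.
Rounding up, n = 546.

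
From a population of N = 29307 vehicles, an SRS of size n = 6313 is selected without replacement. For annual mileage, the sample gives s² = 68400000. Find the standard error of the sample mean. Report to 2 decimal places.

Under SRS without replacement, Var(ȳ) = (1 − f)·s²/n with f = n/N = 6313/29307 = 0.21540929.
Var(ȳ) = (1 − 0.21540929)·68400000/6313 = 0.78459071·10834.785 = 8500.872.
SE(ȳ) = √(8500.872) = 92.20.

92.20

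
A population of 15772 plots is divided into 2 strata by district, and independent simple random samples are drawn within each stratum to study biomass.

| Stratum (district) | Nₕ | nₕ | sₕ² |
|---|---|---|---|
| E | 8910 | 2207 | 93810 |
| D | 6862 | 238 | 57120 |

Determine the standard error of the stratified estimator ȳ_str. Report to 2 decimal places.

7.35

Var(ȳ_str) = Σₕ Wₕ²(1 − fₕ)sₕ²/nₕ with Wₕ = Nₕ/N, N = 15772.
E: Wₕ = 0.56492518; term = 0.56492518²·(1 − 0.24769921)·93810/2207 = 10.205169.
D: Wₕ = 0.43507482; term = 0.43507482²·(1 − 0.03468377)·57120/238 = 43.853953.
Sum = 54.059122.
SE = √(54.059122) = 7.35.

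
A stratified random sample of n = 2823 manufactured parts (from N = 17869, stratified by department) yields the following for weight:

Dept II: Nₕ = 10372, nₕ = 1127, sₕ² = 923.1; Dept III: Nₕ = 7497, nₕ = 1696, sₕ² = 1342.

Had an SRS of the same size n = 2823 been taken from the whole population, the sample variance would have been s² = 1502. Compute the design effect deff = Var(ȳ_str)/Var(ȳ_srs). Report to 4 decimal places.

0.7896

Var(ȳ_str) = Σ Wₕ²(1−fₕ)sₕ²/nₕ with Wₕ = Nₕ/17869:
  Dept II: (10372/17869)²·(1−1127/10372)·923.1/1127 = 0.24597658
  Dept III: (7497/17869)²·(1−1696/7497)·1342/1696 = 0.10777463
  → Var(ȳ_str) = 0.35375121.
Var(ȳ_srs) = (1 − 2823/17869)·1502/2823 = 0.44800191.
deff = 0.35375121 / 0.44800191 = 0.7896.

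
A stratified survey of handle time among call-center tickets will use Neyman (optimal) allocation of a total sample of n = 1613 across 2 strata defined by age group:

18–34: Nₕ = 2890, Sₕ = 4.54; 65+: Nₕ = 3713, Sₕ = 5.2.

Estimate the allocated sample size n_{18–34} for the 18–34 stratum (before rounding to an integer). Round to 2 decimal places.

Neyman allocation: nₕ = n·NₕSₕ / Σⱼ NⱼSⱼ.
Σ NⱼSⱼ = 2890·4.54 + 3713·5.2 = 32428.2.
n_{18–34} = 1613·2890·4.54 / 32428.2 = 652.63.

652.63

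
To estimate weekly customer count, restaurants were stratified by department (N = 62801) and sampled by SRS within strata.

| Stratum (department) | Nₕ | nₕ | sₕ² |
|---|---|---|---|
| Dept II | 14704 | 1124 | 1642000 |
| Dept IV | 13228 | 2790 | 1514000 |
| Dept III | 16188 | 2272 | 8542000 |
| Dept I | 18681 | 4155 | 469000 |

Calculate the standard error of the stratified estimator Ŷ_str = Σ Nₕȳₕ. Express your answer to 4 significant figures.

Var(Ŷ_str) = Σₕ Nₕ²(1 − fₕ)sₕ²/nₕ.
Dept II: 14704²·(1 − 1124/14704)·1642000/1124 = 2.9170381 × 10^11.
Dept IV: 13228²·(1 − 2790/13228)·1514000/2790 = 7.4926104 × 10^10.
Dept III: 16188²·(1 − 2272/16188)·8542000/2272 = 8.4695211 × 10^11.
Dept I: 18681²·(1 − 4155/18681)·469000/4155 = 3.0630069 × 10^10.
Sum = 1.2442121 × 10^12.
SE = √(1.2442121 × 10^12) = 1.115 × 10^6.

1.115 × 10^6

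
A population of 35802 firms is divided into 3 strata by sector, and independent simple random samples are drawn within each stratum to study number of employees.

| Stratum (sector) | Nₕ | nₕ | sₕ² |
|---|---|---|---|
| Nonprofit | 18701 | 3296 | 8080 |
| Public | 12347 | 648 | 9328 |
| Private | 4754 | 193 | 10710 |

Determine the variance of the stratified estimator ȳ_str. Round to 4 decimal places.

3.1119

Var(ȳ_str) = Σₕ Wₕ²(1 − fₕ)sₕ²/nₕ with Wₕ = Nₕ/N, N = 35802.
Nonprofit: Wₕ = 0.52234512; term = 0.52234512²·(1 − 0.17624726)·8080/3296 = 0.55098035.
Public: Wₕ = 0.34486900; term = 0.34486900²·(1 − 0.05248238)·9328/648 = 1.6222177.
Private: Wₕ = 0.13278588; term = 0.13278588²·(1 − 0.04059739)·10710/193 = 0.93872165.
Sum = 3.1119197.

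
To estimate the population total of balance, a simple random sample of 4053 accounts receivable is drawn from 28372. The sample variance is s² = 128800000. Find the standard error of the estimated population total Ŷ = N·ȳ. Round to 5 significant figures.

4.6826 × 10^6

Var(Ŷ) = N²·Var(ȳ) = N²·(1 − n/N)·s²/n.
f = 4053/28372 = 0.14285211; Var(ȳ) = 0.85714789·128800000/4053 = 27239.242.
Var(Ŷ) = 28372² · 27239.242 = 2.1926783 × 10^13.
SE(Ŷ) = √(2.1926783 × 10^13) = 4.6826 × 10^6.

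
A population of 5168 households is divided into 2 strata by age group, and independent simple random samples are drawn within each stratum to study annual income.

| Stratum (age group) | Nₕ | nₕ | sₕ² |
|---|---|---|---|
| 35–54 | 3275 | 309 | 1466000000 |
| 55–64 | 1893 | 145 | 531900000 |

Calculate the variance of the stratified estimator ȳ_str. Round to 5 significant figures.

2.1800 × 10^6

Var(ȳ_str) = Σₕ Wₕ²(1 − fₕ)sₕ²/nₕ with Wₕ = Nₕ/N, N = 5168.
35–54: Wₕ = 0.63370743; term = 0.63370743²·(1 − 0.09435115)·1466000000/309 = 1.7254919 × 10^6.
55–64: Wₕ = 0.36629257; term = 0.36629257²·(1 − 0.07659799)·531900000/145 = 454473.98.
Sum = 2.1799659 × 10^6.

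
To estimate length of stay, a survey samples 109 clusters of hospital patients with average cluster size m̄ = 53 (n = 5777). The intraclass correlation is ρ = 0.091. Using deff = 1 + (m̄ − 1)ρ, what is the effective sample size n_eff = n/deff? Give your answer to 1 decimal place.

1007.9

deff = 1 + (53 − 1)·0.091 = 1 + 4.732 = 5.732.
n_eff = 5777 / 5.732 = 1007.9.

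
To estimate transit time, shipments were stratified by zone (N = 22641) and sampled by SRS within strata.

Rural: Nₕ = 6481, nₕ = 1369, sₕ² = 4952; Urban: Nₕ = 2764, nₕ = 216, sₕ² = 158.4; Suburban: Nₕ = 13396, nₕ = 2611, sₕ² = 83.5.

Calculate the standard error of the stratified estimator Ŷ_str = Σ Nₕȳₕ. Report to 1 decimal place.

Var(Ŷ_str) = Σₕ Nₕ²(1 − fₕ)sₕ²/nₕ.
Rural: 6481²·(1 − 1369/6481)·4952/1369 = 1.1984228 × 10^8.
Urban: 2764²·(1 − 216/2764)·158.4/216 = 5.1646261 × 10^6.
Suburban: 13396²·(1 − 2611/13396)·83.5/2611 = 4.6203502 × 10^6.
Sum = 1.2962726 × 10^8.
SE = √(1.2962726 × 10^8) = 11385.4.

11385.4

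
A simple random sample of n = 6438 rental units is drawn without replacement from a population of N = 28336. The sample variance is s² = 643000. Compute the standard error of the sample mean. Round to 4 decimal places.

8.7854

Under SRS without replacement, Var(ȳ) = (1 − f)·s²/n with f = n/N = 6438/28336 = 0.22720215.
Var(ȳ) = (1 − 0.22720215)·643000/6438 = 0.77279785·99.875738 = 77.183756.
SE(ȳ) = √(77.183756) = 8.7854.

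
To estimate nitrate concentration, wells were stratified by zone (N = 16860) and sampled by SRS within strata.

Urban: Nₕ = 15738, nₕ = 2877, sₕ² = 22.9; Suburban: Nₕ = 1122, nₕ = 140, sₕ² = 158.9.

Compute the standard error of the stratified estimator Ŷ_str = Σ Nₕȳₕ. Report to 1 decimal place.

1691.6

Var(Ŷ_str) = Σₕ Nₕ²(1 − fₕ)sₕ²/nₕ.
Urban: 15738²·(1 − 2877/15738)·22.9/2877 = 1.6110904 × 10^6.
Suburban: 1122²·(1 − 140/1122)·158.9/140 = 1.2505475 × 10^6.
Sum = 2.8616379 × 10^6.
SE = √(2.8616379 × 10^6) = 1691.6.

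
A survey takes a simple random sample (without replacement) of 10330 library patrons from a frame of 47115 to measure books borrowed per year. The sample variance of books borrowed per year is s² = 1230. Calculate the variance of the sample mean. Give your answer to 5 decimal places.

Under SRS without replacement, Var(ȳ) = (1 − f)·s²/n with f = n/N = 10330/47115 = 0.21925077.
Var(ȳ) = (1 − 0.21925077)·1230/10330 = 0.78074923·0.11907067 = 0.092964332.

0.09296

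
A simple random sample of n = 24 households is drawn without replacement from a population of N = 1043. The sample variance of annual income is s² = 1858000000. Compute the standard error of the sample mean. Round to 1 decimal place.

8696.9

Under SRS without replacement, Var(ȳ) = (1 − f)·s²/n with f = n/N = 24/1043 = 0.02301055.
Var(ȳ) = (1 − 0.02301055)·1858000000/24 = 0.97698945·7.7416667 × 10^7 = 7.5635267 × 10^7.
SE(ȳ) = √(7.5635267 × 10^7) = 8696.9.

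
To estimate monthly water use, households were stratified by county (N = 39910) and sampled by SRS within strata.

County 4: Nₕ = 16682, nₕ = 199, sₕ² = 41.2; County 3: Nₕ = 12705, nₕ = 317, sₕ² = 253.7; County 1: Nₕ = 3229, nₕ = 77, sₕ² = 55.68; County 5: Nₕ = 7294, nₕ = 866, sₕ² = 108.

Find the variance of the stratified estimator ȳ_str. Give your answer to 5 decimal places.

0.12311

Var(ȳ_str) = Σₕ Wₕ²(1 − fₕ)sₕ²/nₕ with Wₕ = Nₕ/N, N = 39910.
County 4: Wₕ = 0.41799048; term = 0.41799048²·(1 − 0.01192903)·41.2/199 = 0.035740865.
County 3: Wₕ = 0.31834127; term = 0.31834127²·(1 − 0.02495081)·253.7/317 = 0.079081266.
County 1: Wₕ = 0.08090704; term = 0.08090704²·(1 − 0.02384639)·55.68/77 = 0.0046206099.
County 5: Wₕ = 0.18276121; term = 0.18276121²·(1 − 0.11872772)·108/866 = 0.003670997.
Sum = 0.12311374.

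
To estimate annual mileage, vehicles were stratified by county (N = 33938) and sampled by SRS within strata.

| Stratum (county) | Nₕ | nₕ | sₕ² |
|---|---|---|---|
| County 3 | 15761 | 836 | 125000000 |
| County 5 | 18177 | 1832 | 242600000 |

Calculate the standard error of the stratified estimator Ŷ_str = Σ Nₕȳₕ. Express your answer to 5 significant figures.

Var(Ŷ_str) = Σₕ Nₕ²(1 − fₕ)sₕ²/nₕ.
County 3: 15761²·(1 − 836/15761)·125000000/836 = 3.5172387 × 10^13.
County 5: 18177²·(1 − 1832/18177)·242600000/1832 = 3.9343452 × 10^13.
Sum = 7.4515839 × 10^13.
SE = √(7.4515839 × 10^13) = 8.6323 × 10^6.

8.6323 × 10^6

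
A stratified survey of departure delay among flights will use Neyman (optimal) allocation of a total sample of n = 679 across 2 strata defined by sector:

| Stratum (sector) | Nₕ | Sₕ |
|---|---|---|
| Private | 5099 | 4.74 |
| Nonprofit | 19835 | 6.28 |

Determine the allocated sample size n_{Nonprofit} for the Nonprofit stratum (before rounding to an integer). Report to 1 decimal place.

Neyman allocation: nₕ = n·NₕSₕ / Σⱼ NⱼSⱼ.
Σ NⱼSⱼ = 5099·4.74 + 19835·6.28 = 148733.06.
n_{Nonprofit} = 679·19835·6.28 / 148733.06 = 568.7.

568.7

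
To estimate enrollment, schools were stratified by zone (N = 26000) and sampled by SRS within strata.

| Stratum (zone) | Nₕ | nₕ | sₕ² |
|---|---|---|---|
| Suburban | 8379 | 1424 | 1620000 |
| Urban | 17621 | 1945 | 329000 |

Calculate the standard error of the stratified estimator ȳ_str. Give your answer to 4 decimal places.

Var(ȳ_str) = Σₕ Wₕ²(1 − fₕ)sₕ²/nₕ with Wₕ = Nₕ/N, N = 26000.
Suburban: Wₕ = 0.32226923; term = 0.32226923²·(1 − 0.16994868)·1620000/1424 = 98.072592.
Urban: Wₕ = 0.67773077; term = 0.67773077²·(1 − 0.11037966)·329000/1945 = 69.118675.
Sum = 167.19127.
SE = √(167.19127) = 12.9302.

12.9302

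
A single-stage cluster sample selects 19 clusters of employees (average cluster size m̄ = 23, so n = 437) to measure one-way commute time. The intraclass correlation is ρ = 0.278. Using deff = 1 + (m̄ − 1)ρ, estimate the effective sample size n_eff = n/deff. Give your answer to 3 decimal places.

deff = 1 + (23 − 1)·0.278 = 1 + 6.116 = 7.116.
n_eff = 437 / 7.116 = 61.411.

61.411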